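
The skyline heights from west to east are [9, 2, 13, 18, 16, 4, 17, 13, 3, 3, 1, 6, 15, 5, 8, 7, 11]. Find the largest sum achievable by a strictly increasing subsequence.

55

Let S[i] be the best sum of a strictly increasing subsequence ending at i:
i:      1  2  3  4  5  6  7  8  9 10 11 12 13 14 15 16 17
a[i]:   9  2 13 18 16  4 17 13  3  3  1  6 15  5  8  7 11
S:      9  2 22 40 38  6 55 22  5  5  1 12 37 11 20 19 31
Maximum is 55 (e.g. 9 + 13 + 16 + 17).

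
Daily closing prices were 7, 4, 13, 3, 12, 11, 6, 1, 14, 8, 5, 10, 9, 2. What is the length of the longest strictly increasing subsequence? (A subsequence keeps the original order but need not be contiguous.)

Track the smallest tail for each achievable length (strict):
7 → extends → [7]
4 → replaces 7 → [4]
13 → extends → [4, 13]
3 → replaces 4 → [3, 13]
12 → replaces 13 → [3, 12]
11 → replaces 12 → [3, 11]
6 → replaces 11 → [3, 6]
1 → replaces 3 → [1, 6]
14 → extends → [1, 6, 14]
8 → replaces 14 → [1, 6, 8]
5 → replaces 6 → [1, 5, 8]
10 → extends → [1, 5, 8, 10]
9 → replaces 10 → [1, 5, 8, 9]
2 → replaces 5 → [1, 2, 8, 9]
Four tails, so the longest strictly increasing subsequence has length 4 (e.g. 4, 6, 8, 10).

4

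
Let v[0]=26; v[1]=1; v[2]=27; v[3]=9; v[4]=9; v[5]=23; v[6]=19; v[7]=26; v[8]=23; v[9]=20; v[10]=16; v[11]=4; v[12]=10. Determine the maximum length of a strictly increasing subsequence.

4

Let dp[i] be the length of the longest such subsequence ending at index i:
i:      0  1  2  3  4  5  6  7  8  9 10 11 12
v[i]:  26  1 27  9  9 23 19 26 23 20 16  4 10
dp:     1  1  2  2  2  3  3  4  4  4  3  2  3
Maximum dp value is 4.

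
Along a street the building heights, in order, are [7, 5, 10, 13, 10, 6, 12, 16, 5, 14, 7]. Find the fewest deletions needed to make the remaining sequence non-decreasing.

6

Fewest deletions = n − (longest non-decreasing subsequence).
Patience tails:
7 → extends → [7]
5 → replaces 7 → [5]
10 → extends → [5, 10]
13 → extends → [5, 10, 13]
10 → replaces 13 → [5, 10, 10]
6 → replaces 10 → [5, 6, 10]
12 → extends → [5, 6, 10, 12]
16 → extends → [5, 6, 10, 12, 16]
5 → replaces 6 → [5, 5, 10, 12, 16]
14 → replaces 16 → [5, 5, 10, 12, 14]
7 → replaces 10 → [5, 5, 7, 12, 14]
Longest non-decreasing subsequence has length 5, so deletions = 11 − 5 = 6.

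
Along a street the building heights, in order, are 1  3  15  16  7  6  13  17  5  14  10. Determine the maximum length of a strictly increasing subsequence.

5

Track the smallest tail for each achievable length (strict):
1 → extends → [1]
3 → extends → [1, 3]
15 → extends → [1, 3, 15]
16 → extends → [1, 3, 15, 16]
7 → replaces 15 → [1, 3, 7, 16]
6 → replaces 7 → [1, 3, 6, 16]
13 → replaces 16 → [1, 3, 6, 13]
17 → extends → [1, 3, 6, 13, 17]
5 → replaces 6 → [1, 3, 5, 13, 17]
14 → replaces 17 → [1, 3, 5, 13, 14]
10 → replaces 13 → [1, 3, 5, 10, 14]
Five tails, so the longest strictly increasing subsequence has length 5 (e.g. 1, 3, 15, 16, 17).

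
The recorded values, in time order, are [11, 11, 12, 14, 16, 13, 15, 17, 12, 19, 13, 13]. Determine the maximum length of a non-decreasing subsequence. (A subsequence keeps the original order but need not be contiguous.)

7

Track the smallest tail for each achievable length (allowing ties):
11 → extends → [11]
11 → extends → [11, 11]
12 → extends → [11, 11, 12]
14 → extends → [11, 11, 12, 14]
16 → extends → [11, 11, 12, 14, 16]
13 → replaces 14 → [11, 11, 12, 13, 16]
15 → replaces 16 → [11, 11, 12, 13, 15]
17 → extends → [11, 11, 12, 13, 15, 17]
12 → replaces 13 → [11, 11, 12, 12, 15, 17]
19 → extends → [11, 11, 12, 12, 15, 17, 19]
13 → replaces 15 → [11, 11, 12, 12, 13, 17, 19]
13 → replaces 17 → [11, 11, 12, 12, 13, 13, 19]
Seven tails, so the longest non-decreasing subsequence has length 7 (e.g. 11, 11, 12, 14, 16, 17, 19).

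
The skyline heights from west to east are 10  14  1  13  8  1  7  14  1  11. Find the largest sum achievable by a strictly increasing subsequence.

37

Let S[i] be the best sum of a strictly increasing subsequence ending at i:
i:      1  2  3  4  5  6  7  8  9 10
a[i]:  10 14  1 13  8  1  7 14  1 11
S:     10 24  1 23  9  1  8 37  1 21
Maximum is 37 (e.g. 10 + 13 + 14).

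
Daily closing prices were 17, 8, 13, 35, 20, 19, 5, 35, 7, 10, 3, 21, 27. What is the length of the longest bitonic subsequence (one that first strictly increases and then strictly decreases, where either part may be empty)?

inc[i] = longest strictly increasing subsequence ending at i; dec[i] = longest strictly decreasing subsequence starting at i:
i:      1  2  3  4  5  6  7  8  9 10 11 12 13
a[i]:  17  8 13 35 20 19  5 35  7 10  3 21 27
inc:    1  1  2  3  3  3  1  4  2  3  1  4  5
dec:    4  3  3  5  4  3  2  3  2  2  1  1  1
Best peak at i=4 (value 35): inc=3, dec=5, length 3+5−1 = 7.

7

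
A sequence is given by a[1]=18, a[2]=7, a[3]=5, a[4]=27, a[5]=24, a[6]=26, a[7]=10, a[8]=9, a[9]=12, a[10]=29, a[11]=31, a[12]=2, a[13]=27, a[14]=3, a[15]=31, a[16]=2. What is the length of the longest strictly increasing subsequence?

5

Let dp[i] be the length of the longest such subsequence ending at index i:
i:      1  2  3  4  5  6  7  8  9 10 11 12 13 14 15 16
a[i]:  18  7  5 27 24 26 10  9 12 29 31  2 27  3 31  2
dp:     1  1  1  2  2  3  2  2  3  4  5  1  4  2  5  1
Maximum dp value is 5.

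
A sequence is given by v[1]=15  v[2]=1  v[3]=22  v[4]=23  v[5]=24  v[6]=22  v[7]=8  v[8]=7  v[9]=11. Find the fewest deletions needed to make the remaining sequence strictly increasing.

5

Fewest deletions = n − (longest strictly increasing subsequence).
Patience tails:
15 → extends → [15]
1 → replaces 15 → [1]
22 → extends → [1, 22]
23 → extends → [1, 22, 23]
24 → extends → [1, 22, 23, 24]
22 → already a tail → [1, 22, 23, 24]
8 → replaces 22 → [1, 8, 23, 24]
7 → replaces 8 → [1, 7, 23, 24]
11 → replaces 23 → [1, 7, 11, 24]
Longest strictly increasing subsequence has length 4, so deletions = 9 − 4 = 5.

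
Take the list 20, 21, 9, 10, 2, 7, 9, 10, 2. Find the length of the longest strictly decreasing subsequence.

Negate each value so 'decreasing' becomes 'increasing', then run patience tails on the negated sequence:
-20 → extends → [-20]
-21 → replaces -20 → [-21]
-9 → extends → [-21, -9]
-10 → replaces -9 → [-21, -10]
-2 → extends → [-21, -10, -2]
-7 → replaces -2 → [-21, -10, -7]
-9 → replaces -7 → [-21, -10, -9]
-10 → already a tail → [-21, -10, -9]
-2 → extends → [-21, -10, -9, -2]
Four tails, so the longest strictly decreasing subsequence of the original has length 4.

4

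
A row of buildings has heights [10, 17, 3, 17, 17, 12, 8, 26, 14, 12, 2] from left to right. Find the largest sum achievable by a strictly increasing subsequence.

Let S[i] be the best sum of a strictly increasing subsequence ending at i:
i:      1  2  3  4  5  6  7  8  9 10 11
a[i]:  10 17  3 17 17 12  8 26 14 12  2
S:     10 27  3 27 27 22 11 53 36 23  2
Maximum is 53 (e.g. 10 + 17 + 26).

53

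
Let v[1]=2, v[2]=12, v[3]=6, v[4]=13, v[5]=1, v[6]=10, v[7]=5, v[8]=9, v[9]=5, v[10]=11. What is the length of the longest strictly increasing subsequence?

4

Track the smallest tail for each achievable length (strict):
2 → extends → [2]
12 → extends → [2, 12]
6 → replaces 12 → [2, 6]
13 → extends → [2, 6, 13]
1 → replaces 2 → [1, 6, 13]
10 → replaces 13 → [1, 6, 10]
5 → replaces 6 → [1, 5, 10]
9 → replaces 10 → [1, 5, 9]
5 → already a tail → [1, 5, 9]
11 → extends → [1, 5, 9, 11]
Four tails, so the longest strictly increasing subsequence has length 4 (e.g. 2, 6, 10, 11).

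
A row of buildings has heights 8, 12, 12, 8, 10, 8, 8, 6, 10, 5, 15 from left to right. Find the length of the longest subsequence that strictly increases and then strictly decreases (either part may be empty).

inc[i] = longest strictly increasing subsequence ending at i; dec[i] = longest strictly decreasing subsequence starting at i:
i:      1  2  3  4  5  6  7  8  9 10 11
a[i]:   8 12 12  8 10  8  8  6 10  5 15
inc:    1  2  2  1  2  1  1  1  2  1  3
dec:    3  5  5  3  4  3  3  2  2  1  1
Best peak at i=2 (value 12): inc=2, dec=5, length 2+5−1 = 6.

6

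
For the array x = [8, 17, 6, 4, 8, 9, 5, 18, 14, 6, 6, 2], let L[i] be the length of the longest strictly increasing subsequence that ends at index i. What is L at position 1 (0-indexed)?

2

dp[i] = 1 + max{dp[j] : j<i, x[j]<x[i]} (or 1 if no such j):
i:      0  1  2  3  4  5  6  7  8  9 10 11
x[i]:   8 17  6  4  8  9  5 18 14  6  6  2
dp:     1  2  1  1  2  3  2  4  4  3  3  1
At index 1 the value is 2.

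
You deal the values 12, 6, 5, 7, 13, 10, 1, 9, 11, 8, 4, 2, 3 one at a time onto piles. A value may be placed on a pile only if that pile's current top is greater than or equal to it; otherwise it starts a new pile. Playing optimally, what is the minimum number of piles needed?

4

Place each on the leftmost legal pile:
12 → new pile 1 (tops now [12])
6 → pile 1 (tops now [6])
5 → pile 1 (tops now [5])
7 → new pile 2 (tops now [5, 7])
13 → new pile 3 (tops now [5, 7, 13])
10 → pile 3 (tops now [5, 7, 10])
1 → pile 1 (tops now [1, 7, 10])
9 → pile 3 (tops now [1, 7, 9])
11 → new pile 4 (tops now [1, 7, 9, 11])
8 → pile 3 (tops now [1, 7, 8, 11])
4 → pile 2 (tops now [1, 4, 8, 11])
2 → pile 2 (tops now [1, 2, 8, 11])
3 → pile 3 (tops now [1, 2, 3, 11])
Four piles.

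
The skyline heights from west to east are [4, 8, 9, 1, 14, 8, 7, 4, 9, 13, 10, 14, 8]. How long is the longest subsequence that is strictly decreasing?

4

Negate each value so 'decreasing' becomes 'increasing', then run patience tails on the negated sequence:
-4 → extends → [-4]
-8 → replaces -4 → [-8]
-9 → replaces -8 → [-9]
-1 → extends → [-9, -1]
-14 → replaces -9 → [-14, -1]
-8 → replaces -1 → [-14, -8]
-7 → extends → [-14, -8, -7]
-4 → extends → [-14, -8, -7, -4]
-9 → replaces -8 → [-14, -9, -7, -4]
-13 → replaces -9 → [-14, -13, -7, -4]
-10 → replaces -7 → [-14, -13, -10, -4]
-14 → already a tail → [-14, -13, -10, -4]
-8 → replaces -4 → [-14, -13, -10, -8]
Four tails, so the longest strictly decreasing subsequence of the original has length 4.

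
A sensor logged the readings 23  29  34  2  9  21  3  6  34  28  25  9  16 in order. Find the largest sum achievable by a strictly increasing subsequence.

86

Let S[i] be the best sum of a strictly increasing subsequence ending at i:
i:      1  2  3  4  5  6  7  8  9 10 11 12 13
a[i]:  23 29 34  2  9 21  3  6 34 28 25  9 16
S:     23 52 86  2 11 32  5 11 86 60 57 20 36
Maximum is 86 (e.g. 23 + 29 + 34).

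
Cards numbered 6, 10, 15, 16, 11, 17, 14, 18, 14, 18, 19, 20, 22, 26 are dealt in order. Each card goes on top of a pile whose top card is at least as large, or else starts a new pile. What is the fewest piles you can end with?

10

Place each on the leftmost legal pile:
6 → new pile 1 (tops now [6])
10 → new pile 2 (tops now [6, 10])
15 → new pile 3 (tops now [6, 10, 15])
16 → new pile 4 (tops now [6, 10, 15, 16])
11 → pile 3 (tops now [6, 10, 11, 16])
17 → new pile 5 (tops now [6, 10, 11, 16, 17])
14 → pile 4 (tops now [6, 10, 11, 14, 17])
18 → new pile 6 (tops now [6, 10, 11, 14, 17, 18])
14 → pile 4 (tops now [6, 10, 11, 14, 17, 18])
18 → pile 6 (tops now [6, 10, 11, 14, 17, 18])
19 → new pile 7 (tops now [6, 10, 11, 14, 17, 18, 19])
20 → new pile 8 (tops now [6, 10, 11, 14, 17, 18, 19, 20])
22 → new pile 9 (tops now [6, 10, 11, 14, 17, 18, 19, 20, 22])
26 → new pile 10 (tops now [6, 10, 11, 14, 17, 18, 19, 20, 22, 26])
Ten piles.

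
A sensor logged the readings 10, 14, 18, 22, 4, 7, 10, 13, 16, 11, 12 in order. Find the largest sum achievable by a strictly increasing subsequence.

Let S[i] be the best sum of a strictly increasing subsequence ending at i:
i:      1  2  3  4  5  6  7  8  9 10 11
a[i]:  10 14 18 22  4  7 10 13 16 11 12
S:     10 24 42 64  4 11 21 34 50 32 44
Maximum is 64 (e.g. 10 + 14 + 18 + 22).

64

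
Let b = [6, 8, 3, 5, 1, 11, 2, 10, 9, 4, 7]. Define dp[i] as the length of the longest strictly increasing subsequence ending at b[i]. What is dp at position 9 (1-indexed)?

3

dp[i] = 1 + max{dp[j] : j<i, b[j]<b[i]} (or 1 if no such j):
i:      1  2  3  4  5  6  7  8  9 10 11
b[i]:   6  8  3  5  1 11  2 10  9  4  7
dp:     1  2  1  2  1  3  2  3  3  3  4
At index 9 the value is 3.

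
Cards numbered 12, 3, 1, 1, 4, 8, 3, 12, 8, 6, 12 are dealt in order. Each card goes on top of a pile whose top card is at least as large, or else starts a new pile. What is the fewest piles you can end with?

4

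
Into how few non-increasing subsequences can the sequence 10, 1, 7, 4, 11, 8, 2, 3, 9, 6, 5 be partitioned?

The minimum number of non-increasing subsequences covering a sequence equals the length of its longest strictly increasing subsequence.
LIS length is 4 (e.g. 1, 7, 8, 9), so 4 piles are needed.

4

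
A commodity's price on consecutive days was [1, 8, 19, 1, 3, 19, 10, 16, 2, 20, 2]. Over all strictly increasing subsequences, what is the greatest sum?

Let S[i] be the best sum of a strictly increasing subsequence ending at i:
i:      1  2  3  4  5  6  7  8  9 10 11
a[i]:   1  8 19  1  3 19 10 16  2 20  2
S:      1  9 28  1  4 28 19 35  3 55  3
Maximum is 55 (e.g. 1 + 8 + 10 + 16 + 20).

55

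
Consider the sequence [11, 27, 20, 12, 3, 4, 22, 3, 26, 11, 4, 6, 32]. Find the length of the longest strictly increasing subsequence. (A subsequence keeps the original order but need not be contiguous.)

Track the smallest tail for each achievable length (strict):
11 → extends → [11]
27 → extends → [11, 27]
20 → replaces 27 → [11, 20]
12 → replaces 20 → [11, 12]
3 → replaces 11 → [3, 12]
4 → replaces 12 → [3, 4]
22 → extends → [3, 4, 22]
3 → already a tail → [3, 4, 22]
26 → extends → [3, 4, 22, 26]
11 → replaces 22 → [3, 4, 11, 26]
4 → already a tail → [3, 4, 11, 26]
6 → replaces 11 → [3, 4, 6, 26]
32 → extends → [3, 4, 6, 26, 32]
Five tails, so the longest strictly increasing subsequence has length 5 (e.g. 11, 20, 22, 26, 32).

5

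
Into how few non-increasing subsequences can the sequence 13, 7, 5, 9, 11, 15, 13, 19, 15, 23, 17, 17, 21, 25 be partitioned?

8

Place each on the leftmost legal pile:
13 → new pile 1 (tops now [13])
7 → pile 1 (tops now [7])
5 → pile 1 (tops now [5])
9 → new pile 2 (tops now [5, 9])
11 → new pile 3 (tops now [5, 9, 11])
15 → new pile 4 (tops now [5, 9, 11, 15])
13 → pile 4 (tops now [5, 9, 11, 13])
19 → new pile 5 (tops now [5, 9, 11, 13, 19])
15 → pile 5 (tops now [5, 9, 11, 13, 15])
23 → new pile 6 (tops now [5, 9, 11, 13, 15, 23])
17 → pile 6 (tops now [5, 9, 11, 13, 15, 17])
17 → pile 6 (tops now [5, 9, 11, 13, 15, 17])
21 → new pile 7 (tops now [5, 9, 11, 13, 15, 17, 21])
25 → new pile 8 (tops now [5, 9, 11, 13, 15, 17, 21, 25])
Eight piles.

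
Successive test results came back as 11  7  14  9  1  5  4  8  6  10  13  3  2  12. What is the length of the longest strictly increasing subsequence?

Let dp[i] be the length of the longest such subsequence ending at index i:
i:      1  2  3  4  5  6  7  8  9 10 11 12 13 14
a[i]:  11  7 14  9  1  5  4  8  6 10 13  3  2 12
dp:     1  1  2  2  1  2  2  3  3  4  5  2  2  5
Maximum dp value is 5.

5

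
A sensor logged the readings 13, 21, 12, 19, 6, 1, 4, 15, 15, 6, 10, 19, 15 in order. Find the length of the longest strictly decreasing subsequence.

4

Negate each value so 'decreasing' becomes 'increasing', then run patience tails on the negated sequence:
-13 → extends → [-13]
-21 → replaces -13 → [-21]
-12 → extends → [-21, -12]
-19 → replaces -12 → [-21, -19]
-6 → extends → [-21, -19, -6]
-1 → extends → [-21, -19, -6, -1]
-4 → replaces -1 → [-21, -19, -6, -4]
-15 → replaces -6 → [-21, -19, -15, -4]
-15 → already a tail → [-21, -19, -15, -4]
-6 → replaces -4 → [-21, -19, -15, -6]
-10 → replaces -6 → [-21, -19, -15, -10]
-19 → already a tail → [-21, -19, -15, -10]
-15 → already a tail → [-21, -19, -15, -10]
Four tails, so the longest strictly decreasing subsequence of the original has length 4.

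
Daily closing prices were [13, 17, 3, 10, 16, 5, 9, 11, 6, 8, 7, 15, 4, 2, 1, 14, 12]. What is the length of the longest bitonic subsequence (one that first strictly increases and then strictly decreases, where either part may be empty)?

9

inc[i] = longest strictly increasing subsequence ending at i; dec[i] = longest strictly decreasing subsequence starting at i:
i:      1  2  3  4  5  6  7  8  9 10 11 12 13 14 15 16 17
a[i]:  13 17  3 10 16  5  9 11  6  8  7 15  4  2  1 14 12
inc:    1  2  1  2  3  2  3  4  3  4  4  5  2  1  1  5  5
dec:    8  8  3  7  7  4  6  6  4  5  4  4  3  2  1  2  1
Best peak at i=2 (value 17): inc=2, dec=8, length 2+8−1 = 9.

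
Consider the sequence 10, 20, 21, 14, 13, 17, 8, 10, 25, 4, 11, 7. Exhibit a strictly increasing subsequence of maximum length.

10, 20, 21, 25

Patience tails give the LIS length; then backtrack through the dp parents:
10 → extends → [10]
20 → extends → [10, 20]
21 → extends → [10, 20, 21]
14 → replaces 20 → [10, 14, 21]
13 → replaces 14 → [10, 13, 21]
17 → replaces 21 → [10, 13, 17]
8 → replaces 10 → [8, 13, 17]
10 → replaces 13 → [8, 10, 17]
25 → extends → [8, 10, 17, 25]
4 → replaces 8 → [4, 10, 17, 25]
11 → replaces 17 → [4, 10, 11, 25]
7 → replaces 10 → [4, 7, 11, 25]
Length 4; one witness is 10, 20, 21, 25.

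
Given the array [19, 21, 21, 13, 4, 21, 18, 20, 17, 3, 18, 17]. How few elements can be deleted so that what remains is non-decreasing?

Fewest deletions = n − (longest non-decreasing subsequence).
Patience tails:
19 → extends → [19]
21 → extends → [19, 21]
21 → extends → [19, 21, 21]
13 → replaces 19 → [13, 21, 21]
4 → replaces 13 → [4, 21, 21]
21 → extends → [4, 21, 21, 21]
18 → replaces 21 → [4, 18, 21, 21]
20 → replaces 21 → [4, 18, 20, 21]
17 → replaces 18 → [4, 17, 20, 21]
3 → replaces 4 → [3, 17, 20, 21]
18 → replaces 20 → [3, 17, 18, 21]
17 → replaces 18 → [3, 17, 17, 21]
Longest non-decreasing subsequence has length 4, so deletions = 12 − 4 = 8.

8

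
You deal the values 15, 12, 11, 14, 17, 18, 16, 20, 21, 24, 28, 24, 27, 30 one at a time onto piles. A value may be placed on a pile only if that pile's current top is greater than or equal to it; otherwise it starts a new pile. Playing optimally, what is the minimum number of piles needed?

9

Place each on the leftmost legal pile:
15 → new pile 1 (tops now [15])
12 → pile 1 (tops now [12])
11 → pile 1 (tops now [11])
14 → new pile 2 (tops now [11, 14])
17 → new pile 3 (tops now [11, 14, 17])
18 → new pile 4 (tops now [11, 14, 17, 18])
16 → pile 3 (tops now [11, 14, 16, 18])
20 → new pile 5 (tops now [11, 14, 16, 18, 20])
21 → new pile 6 (tops now [11, 14, 16, 18, 20, 21])
24 → new pile 7 (tops now [11, 14, 16, 18, 20, 21, 24])
28 → new pile 8 (tops now [11, 14, 16, 18, 20, 21, 24, 28])
24 → pile 7 (tops now [11, 14, 16, 18, 20, 21, 24, 28])
27 → pile 8 (tops now [11, 14, 16, 18, 20, 21, 24, 27])
30 → new pile 9 (tops now [11, 14, 16, 18, 20, 21, 24, 27, 30])
Nine piles.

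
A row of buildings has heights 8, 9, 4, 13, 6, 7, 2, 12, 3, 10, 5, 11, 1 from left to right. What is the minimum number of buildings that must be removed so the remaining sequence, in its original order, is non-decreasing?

Fewest deletions = n − (longest non-decreasing subsequence).
Patience tails:
8 → extends → [8]
9 → extends → [8, 9]
4 → replaces 8 → [4, 9]
13 → extends → [4, 9, 13]
6 → replaces 9 → [4, 6, 13]
7 → replaces 13 → [4, 6, 7]
2 → replaces 4 → [2, 6, 7]
12 → extends → [2, 6, 7, 12]
3 → replaces 6 → [2, 3, 7, 12]
10 → replaces 12 → [2, 3, 7, 10]
5 → replaces 7 → [2, 3, 5, 10]
11 → extends → [2, 3, 5, 10, 11]
1 → replaces 2 → [1, 3, 5, 10, 11]
Longest non-decreasing subsequence has length 5, so deletions = 13 − 5 = 8.

8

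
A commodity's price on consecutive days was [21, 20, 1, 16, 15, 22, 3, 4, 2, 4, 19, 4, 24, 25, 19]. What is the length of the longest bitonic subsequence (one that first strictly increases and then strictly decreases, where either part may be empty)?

inc[i] = longest strictly increasing subsequence ending at i; dec[i] = longest strictly decreasing subsequence starting at i:
i:      1  2  3  4  5  6  7  8  9 10 11 12 13 14 15
a[i]:  21 20  1 16 15 22  3  4  2  4 19  4 24 25 19
inc:    1  1  1  2  2  3  2  3  2  3  4  3  5  6  4
dec:    6  5  1  4  3  3  2  2  1  1  2  1  2  2  1
Best peak at i=14 (value 25): inc=6, dec=2, length 6+2−1 = 7.

7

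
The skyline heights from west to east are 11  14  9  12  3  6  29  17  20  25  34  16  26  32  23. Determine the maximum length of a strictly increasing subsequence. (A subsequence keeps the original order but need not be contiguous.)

7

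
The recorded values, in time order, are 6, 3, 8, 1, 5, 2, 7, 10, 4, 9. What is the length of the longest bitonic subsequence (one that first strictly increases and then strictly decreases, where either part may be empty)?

inc[i] = longest strictly increasing subsequence ending at i; dec[i] = longest strictly decreasing subsequence starting at i:
i:      1  2  3  4  5  6  7  8  9 10
a[i]:   6  3  8  1  5  2  7 10  4  9
inc:    1  1  2  1  2  2  3  4  3  4
dec:    3  2  3  1  2  1  2  2  1  1
Best peak at i=8 (value 10): inc=4, dec=2, length 4+2−1 = 5.

5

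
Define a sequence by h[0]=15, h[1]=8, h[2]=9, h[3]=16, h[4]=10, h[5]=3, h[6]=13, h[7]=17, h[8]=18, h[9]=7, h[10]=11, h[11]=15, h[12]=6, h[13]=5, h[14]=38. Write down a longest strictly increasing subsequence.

8, 9, 10, 13, 17, 18, 38

Patience tails give the LIS length; then backtrack through the dp parents:
15 → extends → [15]
8 → replaces 15 → [8]
9 → extends → [8, 9]
16 → extends → [8, 9, 16]
10 → replaces 16 → [8, 9, 10]
3 → replaces 8 → [3, 9, 10]
13 → extends → [3, 9, 10, 13]
17 → extends → [3, 9, 10, 13, 17]
18 → extends → [3, 9, 10, 13, 17, 18]
7 → replaces 9 → [3, 7, 10, 13, 17, 18]
11 → replaces 13 → [3, 7, 10, 11, 17, 18]
15 → replaces 17 → [3, 7, 10, 11, 15, 18]
6 → replaces 7 → [3, 6, 10, 11, 15, 18]
5 → replaces 6 → [3, 5, 10, 11, 15, 18]
38 → extends → [3, 5, 10, 11, 15, 18, 38]
Length 7; one witness is 8, 9, 10, 13, 17, 18, 38.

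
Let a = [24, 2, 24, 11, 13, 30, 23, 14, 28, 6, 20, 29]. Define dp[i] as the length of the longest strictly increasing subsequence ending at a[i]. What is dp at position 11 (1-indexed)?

dp[i] = 1 + max{dp[j] : j<i, a[j]<a[i]} (or 1 if no such j):
i:      1  2  3  4  5  6  7  8  9 10 11 12
a[i]:  24  2 24 11 13 30 23 14 28  6 20 29
dp:     1  1  2  2  3  4  4  4  5  2  5  6
At index 11 the value is 5.

5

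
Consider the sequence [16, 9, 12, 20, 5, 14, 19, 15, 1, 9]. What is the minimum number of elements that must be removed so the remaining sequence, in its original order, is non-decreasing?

Fewest deletions = n − (longest non-decreasing subsequence).
Patience tails:
16 → extends → [16]
9 → replaces 16 → [9]
12 → extends → [9, 12]
20 → extends → [9, 12, 20]
5 → replaces 9 → [5, 12, 20]
14 → replaces 20 → [5, 12, 14]
19 → extends → [5, 12, 14, 19]
15 → replaces 19 → [5, 12, 14, 15]
1 → replaces 5 → [1, 12, 14, 15]
9 → replaces 12 → [1, 9, 14, 15]
Longest non-decreasing subsequence has length 4, so deletions = 10 − 4 = 6.

6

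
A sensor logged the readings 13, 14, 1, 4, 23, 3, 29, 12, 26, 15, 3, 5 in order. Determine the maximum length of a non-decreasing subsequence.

4

Track the smallest tail for each achievable length (allowing ties):
13 → extends → [13]
14 → extends → [13, 14]
1 → replaces 13 → [1, 14]
4 → replaces 14 → [1, 4]
23 → extends → [1, 4, 23]
3 → replaces 4 → [1, 3, 23]
29 → extends → [1, 3, 23, 29]
12 → replaces 23 → [1, 3, 12, 29]
26 → replaces 29 → [1, 3, 12, 26]
15 → replaces 26 → [1, 3, 12, 15]
3 → replaces 12 → [1, 3, 3, 15]
5 → replaces 15 → [1, 3, 3, 5]
Four tails, so the longest non-decreasing subsequence has length 4 (e.g. 13, 14, 23, 29).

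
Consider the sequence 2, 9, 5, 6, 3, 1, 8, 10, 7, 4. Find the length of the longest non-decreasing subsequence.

Track the smallest tail for each achievable length (allowing ties):
2 → extends → [2]
9 → extends → [2, 9]
5 → replaces 9 → [2, 5]
6 → extends → [2, 5, 6]
3 → replaces 5 → [2, 3, 6]
1 → replaces 2 → [1, 3, 6]
8 → extends → [1, 3, 6, 8]
10 → extends → [1, 3, 6, 8, 10]
7 → replaces 8 → [1, 3, 6, 7, 10]
4 → replaces 6 → [1, 3, 4, 7, 10]
Five tails, so the longest non-decreasing subsequence has length 5 (e.g. 2, 5, 6, 8, 10).

5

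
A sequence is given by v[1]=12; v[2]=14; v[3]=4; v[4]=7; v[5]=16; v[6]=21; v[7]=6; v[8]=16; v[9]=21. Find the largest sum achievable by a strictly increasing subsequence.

63

Let S[i] be the best sum of a strictly increasing subsequence ending at i:
i:      1  2  3  4  5  6  7  8  9
v[i]:  12 14  4  7 16 21  6 16 21
S:     12 26  4 11 42 63 10 42 63
Maximum is 63 (e.g. 12 + 14 + 16 + 21).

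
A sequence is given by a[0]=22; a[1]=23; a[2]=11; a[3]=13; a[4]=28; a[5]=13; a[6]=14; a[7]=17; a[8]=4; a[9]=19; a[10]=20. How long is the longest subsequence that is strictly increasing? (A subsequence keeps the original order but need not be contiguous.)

6

Let dp[i] be the length of the longest such subsequence ending at index i:
i:      0  1  2  3  4  5  6  7  8  9 10
a[i]:  22 23 11 13 28 13 14 17  4 19 20
dp:     1  2  1  2  3  2  3  4  1  5  6
Maximum dp value is 6.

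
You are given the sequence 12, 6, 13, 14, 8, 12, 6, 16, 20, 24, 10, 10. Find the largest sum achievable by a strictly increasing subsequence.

99

Let S[i] be the best sum of a strictly increasing subsequence ending at i:
i:      1  2  3  4  5  6  7  8  9 10 11 12
a[i]:  12  6 13 14  8 12  6 16 20 24 10 10
S:     12  6 25 39 14 26  6 55 75 99 24 24
Maximum is 99 (e.g. 12 + 13 + 14 + 16 + 20 + 24).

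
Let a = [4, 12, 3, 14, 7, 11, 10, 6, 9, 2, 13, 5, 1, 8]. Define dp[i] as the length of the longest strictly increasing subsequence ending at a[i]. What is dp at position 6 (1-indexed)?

3

dp[i] = 1 + max{dp[j] : j<i, a[j]<a[i]} (or 1 if no such j):
i:      1  2  3  4  5  6  7  8  9 10 11 12 13 14
a[i]:   4 12  3 14  7 11 10  6  9  2 13  5  1  8
dp:     1  2  1  3  2  3  3  2  3  1  4  2  1  3
At index 6 the value is 3.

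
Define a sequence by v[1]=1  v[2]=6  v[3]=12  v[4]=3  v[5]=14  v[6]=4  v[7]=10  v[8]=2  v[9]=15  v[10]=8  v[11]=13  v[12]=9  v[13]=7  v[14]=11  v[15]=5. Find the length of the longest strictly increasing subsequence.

6

Let dp[i] be the length of the longest such subsequence ending at index i:
i:      1  2  3  4  5  6  7  8  9 10 11 12 13 14 15
v[i]:   1  6 12  3 14  4 10  2 15  8 13  9  7 11  5
dp:     1  2  3  2  4  3  4  2  5  4  5  5  4  6  4
Maximum dp value is 6.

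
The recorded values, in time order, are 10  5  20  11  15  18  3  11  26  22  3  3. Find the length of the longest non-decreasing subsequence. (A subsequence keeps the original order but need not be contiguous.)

Track the smallest tail for each achievable length (allowing ties):
10 → extends → [10]
5 → replaces 10 → [5]
20 → extends → [5, 20]
11 → replaces 20 → [5, 11]
15 → extends → [5, 11, 15]
18 → extends → [5, 11, 15, 18]
3 → replaces 5 → [3, 11, 15, 18]
11 → replaces 15 → [3, 11, 11, 18]
26 → extends → [3, 11, 11, 18, 26]
22 → replaces 26 → [3, 11, 11, 18, 22]
3 → replaces 11 → [3, 3, 11, 18, 22]
3 → replaces 11 → [3, 3, 3, 18, 22]
Five tails, so the longest non-decreasing subsequence has length 5 (e.g. 10, 11, 15, 18, 26).

5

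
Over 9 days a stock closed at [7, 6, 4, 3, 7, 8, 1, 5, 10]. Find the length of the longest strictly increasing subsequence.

Let dp[i] be the length of the longest such subsequence ending at index i:
i:      1  2  3  4  5  6  7  8  9
a[i]:   7  6  4  3  7  8  1  5 10
dp:     1  1  1  1  2  3  1  2  4
Maximum dp value is 4.

4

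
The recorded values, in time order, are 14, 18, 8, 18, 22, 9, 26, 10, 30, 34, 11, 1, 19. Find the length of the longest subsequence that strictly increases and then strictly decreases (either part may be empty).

inc[i] = longest strictly increasing subsequence ending at i; dec[i] = longest strictly decreasing subsequence starting at i:
i:      1  2  3  4  5  6  7  8  9 10 11 12 13
a[i]:  14 18  8 18 22  9 26 10 30 34 11  1 19
inc:    1  2  1  2  3  2  4  3  5  6  4  1  5
dec:    3  3  2  3  3  2  3  2  3  3  2  1  1
Best peak at i=10 (value 34): inc=6, dec=3, length 6+3−1 = 8.

8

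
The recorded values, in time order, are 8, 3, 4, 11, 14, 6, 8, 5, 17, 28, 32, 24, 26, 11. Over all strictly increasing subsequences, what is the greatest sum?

110

Let S[i] be the best sum of a strictly increasing subsequence ending at i:
i:       1   2   3   4   5   6   7   8   9  10  11  12  13  14
a[i]:    8   3   4  11  14   6   8   5  17  28  32  24  26  11
S:       8   3   7  19  33  13  21  12  50  78 110  74 100  32
Maximum is 110 (e.g. 8 + 11 + 14 + 17 + 28 + 32).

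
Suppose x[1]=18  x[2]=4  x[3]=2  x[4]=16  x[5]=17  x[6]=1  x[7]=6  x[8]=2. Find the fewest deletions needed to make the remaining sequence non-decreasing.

Fewest deletions = n − (longest non-decreasing subsequence).
Patience tails:
18 → extends → [18]
4 → replaces 18 → [4]
2 → replaces 4 → [2]
16 → extends → [2, 16]
17 → extends → [2, 16, 17]
1 → replaces 2 → [1, 16, 17]
6 → replaces 16 → [1, 6, 17]
2 → replaces 6 → [1, 2, 17]
Longest non-decreasing subsequence has length 3, so deletions = 8 − 3 = 5.

5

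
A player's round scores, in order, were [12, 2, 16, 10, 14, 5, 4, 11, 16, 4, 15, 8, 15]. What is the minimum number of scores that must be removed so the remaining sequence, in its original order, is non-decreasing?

Fewest deletions = n − (longest non-decreasing subsequence).
Patience tails:
12 → extends → [12]
2 → replaces 12 → [2]
16 → extends → [2, 16]
10 → replaces 16 → [2, 10]
14 → extends → [2, 10, 14]
5 → replaces 10 → [2, 5, 14]
4 → replaces 5 → [2, 4, 14]
11 → replaces 14 → [2, 4, 11]
16 → extends → [2, 4, 11, 16]
4 → replaces 11 → [2, 4, 4, 16]
15 → replaces 16 → [2, 4, 4, 15]
8 → replaces 15 → [2, 4, 4, 8]
15 → extends → [2, 4, 4, 8, 15]
Longest non-decreasing subsequence has length 5, so deletions = 13 − 5 = 8.

8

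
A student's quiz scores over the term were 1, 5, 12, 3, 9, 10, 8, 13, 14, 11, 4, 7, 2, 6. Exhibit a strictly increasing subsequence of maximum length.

Patience tails give the LIS length; then backtrack through the dp parents:
1 → extends → [1]
5 → extends → [1, 5]
12 → extends → [1, 5, 12]
3 → replaces 5 → [1, 3, 12]
9 → replaces 12 → [1, 3, 9]
10 → extends → [1, 3, 9, 10]
8 → replaces 9 → [1, 3, 8, 10]
13 → extends → [1, 3, 8, 10, 13]
14 → extends → [1, 3, 8, 10, 13, 14]
11 → replaces 13 → [1, 3, 8, 10, 11, 14]
4 → replaces 8 → [1, 3, 4, 10, 11, 14]
7 → replaces 10 → [1, 3, 4, 7, 11, 14]
2 → replaces 3 → [1, 2, 4, 7, 11, 14]
6 → replaces 7 → [1, 2, 4, 6, 11, 14]
Length 6; one witness is 1, 5, 9, 10, 13, 14.

1, 5, 9, 10, 13, 14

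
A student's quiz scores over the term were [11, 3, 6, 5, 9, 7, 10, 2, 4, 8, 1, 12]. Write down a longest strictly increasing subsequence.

3, 6, 9, 10, 12

Patience tails give the LIS length; then backtrack through the dp parents:
11 → extends → [11]
3 → replaces 11 → [3]
6 → extends → [3, 6]
5 → replaces 6 → [3, 5]
9 → extends → [3, 5, 9]
7 → replaces 9 → [3, 5, 7]
10 → extends → [3, 5, 7, 10]
2 → replaces 3 → [2, 5, 7, 10]
4 → replaces 5 → [2, 4, 7, 10]
8 → replaces 10 → [2, 4, 7, 8]
1 → replaces 2 → [1, 4, 7, 8]
12 → extends → [1, 4, 7, 8, 12]
Length 5; one witness is 3, 6, 9, 10, 12.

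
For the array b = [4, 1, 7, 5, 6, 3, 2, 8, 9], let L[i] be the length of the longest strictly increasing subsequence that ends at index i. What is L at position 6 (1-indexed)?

dp[i] = 1 + max{dp[j] : j<i, b[j]<b[i]} (or 1 if no such j):
i:     1 2 3 4 5 6 7 8 9
b[i]:  4 1 7 5 6 3 2 8 9
dp:    1 1 2 2 3 2 2 4 5
At index 6 the value is 2.

2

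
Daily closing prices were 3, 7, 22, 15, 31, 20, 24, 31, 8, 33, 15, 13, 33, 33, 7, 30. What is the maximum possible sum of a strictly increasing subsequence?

133

Let S[i] be the best sum of a strictly increasing subsequence ending at i:
i:       1   2   3   4   5   6   7   8   9  10  11  12  13  14  15  16
a[i]:    3   7  22  15  31  20  24  31   8  33  15  13  33  33   7  30
S:       3  10  32  25  63  45  69 100  18 133  33  31 133 133  10  99
Maximum is 133 (e.g. 3 + 7 + 15 + 20 + 24 + 31 + 33).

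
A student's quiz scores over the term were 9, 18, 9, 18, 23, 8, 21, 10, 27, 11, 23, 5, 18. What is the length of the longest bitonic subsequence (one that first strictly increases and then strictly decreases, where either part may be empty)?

inc[i] = longest strictly increasing subsequence ending at i; dec[i] = longest strictly decreasing subsequence starting at i:
i:      1  2  3  4  5  6  7  8  9 10 11 12 13
a[i]:   9 18  9 18 23  8 21 10 27 11 23  5 18
inc:    1  2  1  2  3  1  3  2  4  3  4  1  4
dec:    3  4  3  3  4  2  3  2  3  2  2  1  1
Best peak at i=5 (value 23): inc=3, dec=4, length 3+4−1 = 6.

6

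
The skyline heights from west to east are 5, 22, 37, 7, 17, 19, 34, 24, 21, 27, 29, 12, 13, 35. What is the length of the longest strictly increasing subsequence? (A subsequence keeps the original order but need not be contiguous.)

8

Track the smallest tail for each achievable length (strict):
5 → extends → [5]
22 → extends → [5, 22]
37 → extends → [5, 22, 37]
7 → replaces 22 → [5, 7, 37]
17 → replaces 37 → [5, 7, 17]
19 → extends → [5, 7, 17, 19]
34 → extends → [5, 7, 17, 19, 34]
24 → replaces 34 → [5, 7, 17, 19, 24]
21 → replaces 24 → [5, 7, 17, 19, 21]
27 → extends → [5, 7, 17, 19, 21, 27]
29 → extends → [5, 7, 17, 19, 21, 27, 29]
12 → replaces 17 → [5, 7, 12, 19, 21, 27, 29]
13 → replaces 19 → [5, 7, 12, 13, 21, 27, 29]
35 → extends → [5, 7, 12, 13, 21, 27, 29, 35]
Eight tails, so the longest strictly increasing subsequence has length 8 (e.g. 5, 7, 17, 19, 24, 27, 29, 35).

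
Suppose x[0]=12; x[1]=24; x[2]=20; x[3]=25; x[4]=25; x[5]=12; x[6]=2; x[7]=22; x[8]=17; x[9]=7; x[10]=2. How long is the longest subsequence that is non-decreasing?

Track the smallest tail for each achievable length (allowing ties):
12 → extends → [12]
24 → extends → [12, 24]
20 → replaces 24 → [12, 20]
25 → extends → [12, 20, 25]
25 → extends → [12, 20, 25, 25]
12 → replaces 20 → [12, 12, 25, 25]
2 → replaces 12 → [2, 12, 25, 25]
22 → replaces 25 → [2, 12, 22, 25]
17 → replaces 22 → [2, 12, 17, 25]
7 → replaces 12 → [2, 7, 17, 25]
2 → replaces 7 → [2, 2, 17, 25]
Four tails, so the longest non-decreasing subsequence has length 4 (e.g. 12, 24, 25, 25).

4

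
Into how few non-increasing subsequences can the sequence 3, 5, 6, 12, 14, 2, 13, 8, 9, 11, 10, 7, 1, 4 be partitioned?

Place each on the leftmost legal pile:
3 → new pile 1 (tops now [3])
5 → new pile 2 (tops now [3, 5])
6 → new pile 3 (tops now [3, 5, 6])
12 → new pile 4 (tops now [3, 5, 6, 12])
14 → new pile 5 (tops now [3, 5, 6, 12, 14])
2 → pile 1 (tops now [2, 5, 6, 12, 14])
13 → pile 5 (tops now [2, 5, 6, 12, 13])
8 → pile 4 (tops now [2, 5, 6, 8, 13])
9 → pile 5 (tops now [2, 5, 6, 8, 9])
11 → new pile 6 (tops now [2, 5, 6, 8, 9, 11])
10 → pile 6 (tops now [2, 5, 6, 8, 9, 10])
7 → pile 4 (tops now [2, 5, 6, 7, 9, 10])
1 → pile 1 (tops now [1, 5, 6, 7, 9, 10])
4 → pile 2 (tops now [1, 4, 6, 7, 9, 10])
Six piles.

6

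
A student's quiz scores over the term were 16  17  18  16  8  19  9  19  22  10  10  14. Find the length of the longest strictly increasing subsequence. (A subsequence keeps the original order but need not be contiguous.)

5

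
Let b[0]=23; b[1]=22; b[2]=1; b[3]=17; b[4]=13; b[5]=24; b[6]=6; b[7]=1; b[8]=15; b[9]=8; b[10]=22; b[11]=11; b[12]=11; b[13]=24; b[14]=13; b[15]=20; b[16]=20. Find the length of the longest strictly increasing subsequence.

6

Track the smallest tail for each achievable length (strict):
23 → extends → [23]
22 → replaces 23 → [22]
1 → replaces 22 → [1]
17 → extends → [1, 17]
13 → replaces 17 → [1, 13]
24 → extends → [1, 13, 24]
6 → replaces 13 → [1, 6, 24]
1 → already a tail → [1, 6, 24]
15 → replaces 24 → [1, 6, 15]
8 → replaces 15 → [1, 6, 8]
22 → extends → [1, 6, 8, 22]
11 → replaces 22 → [1, 6, 8, 11]
11 → already a tail → [1, 6, 8, 11]
24 → extends → [1, 6, 8, 11, 24]
13 → replaces 24 → [1, 6, 8, 11, 13]
20 → extends → [1, 6, 8, 11, 13, 20]
20 → already a tail → [1, 6, 8, 11, 13, 20]
Six tails, so the longest strictly increasing subsequence has length 6 (e.g. 1, 6, 8, 11, 13, 20).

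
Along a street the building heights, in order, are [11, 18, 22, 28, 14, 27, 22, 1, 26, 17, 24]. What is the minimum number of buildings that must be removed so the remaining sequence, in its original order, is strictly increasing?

Fewest deletions = n − (longest strictly increasing subsequence).
Patience tails:
11 → extends → [11]
18 → extends → [11, 18]
22 → extends → [11, 18, 22]
28 → extends → [11, 18, 22, 28]
14 → replaces 18 → [11, 14, 22, 28]
27 → replaces 28 → [11, 14, 22, 27]
22 → already a tail → [11, 14, 22, 27]
1 → replaces 11 → [1, 14, 22, 27]
26 → replaces 27 → [1, 14, 22, 26]
17 → replaces 22 → [1, 14, 17, 26]
24 → replaces 26 → [1, 14, 17, 24]
Longest strictly increasing subsequence has length 4, so deletions = 11 − 4 = 7.

7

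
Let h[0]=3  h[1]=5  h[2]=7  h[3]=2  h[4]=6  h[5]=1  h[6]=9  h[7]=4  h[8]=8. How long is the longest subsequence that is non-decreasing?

Let dp[i] be the length of the longest such subsequence ending at index i:
i:     0 1 2 3 4 5 6 7 8
h[i]:  3 5 7 2 6 1 9 4 8
dp:    1 2 3 1 3 1 4 2 4
Maximum dp value is 4.

4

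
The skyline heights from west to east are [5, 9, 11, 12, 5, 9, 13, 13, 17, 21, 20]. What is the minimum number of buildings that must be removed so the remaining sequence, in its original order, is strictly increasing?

4

Fewest deletions = n − (longest strictly increasing subsequence).
i:      1  2  3  4  5  6  7  8  9 10 11
a[i]:   5  9 11 12  5  9 13 13 17 21 20
dp:     1  2  3  4  1  2  5  5  6  7  7
max dp = 7, so deletions = 11 − 7 = 4.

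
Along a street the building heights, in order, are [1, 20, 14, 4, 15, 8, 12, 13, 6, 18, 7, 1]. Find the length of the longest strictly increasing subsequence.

Let dp[i] be the length of the longest such subsequence ending at index i:
i:      1  2  3  4  5  6  7  8  9 10 11 12
a[i]:   1 20 14  4 15  8 12 13  6 18  7  1
dp:     1  2  2  2  3  3  4  5  3  6  4  1
Maximum dp value is 6.

6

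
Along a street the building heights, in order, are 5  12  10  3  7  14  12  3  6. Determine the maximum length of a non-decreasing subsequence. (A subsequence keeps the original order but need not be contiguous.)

3

Let dp[i] be the length of the longest such subsequence ending at index i:
i:      1  2  3  4  5  6  7  8  9
a[i]:   5 12 10  3  7 14 12  3  6
dp:     1  2  2  1  2  3  3  2  3
Maximum dp value is 3.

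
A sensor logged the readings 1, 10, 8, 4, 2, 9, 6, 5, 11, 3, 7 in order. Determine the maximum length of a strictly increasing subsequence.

Track the smallest tail for each achievable length (strict):
1 → extends → [1]
10 → extends → [1, 10]
8 → replaces 10 → [1, 8]
4 → replaces 8 → [1, 4]
2 → replaces 4 → [1, 2]
9 → extends → [1, 2, 9]
6 → replaces 9 → [1, 2, 6]
5 → replaces 6 → [1, 2, 5]
11 → extends → [1, 2, 5, 11]
3 → replaces 5 → [1, 2, 3, 11]
7 → replaces 11 → [1, 2, 3, 7]
Four tails, so the longest strictly increasing subsequence has length 4 (e.g. 1, 8, 9, 11).

4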